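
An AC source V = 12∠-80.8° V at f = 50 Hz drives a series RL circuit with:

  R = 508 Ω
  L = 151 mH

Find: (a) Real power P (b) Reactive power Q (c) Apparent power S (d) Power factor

Step 1 — Angular frequency: ω = 2π·f = 2π·50 = 314.2 rad/s.
Step 2 — Component impedances:
  R: Z = R = 508 Ω
  L: Z = jωL = j·314.2·0.151 = 0 + j47.44 Ω
Step 3 — Series combination: Z_total = R + L = 508 + j47.44 Ω = 510.2∠5.3° Ω.
Step 4 — Source phasor: V = 12∠-80.8° V = 1.919 - j11.85 V.
Step 5 — Current: I = V / Z = 0.001585 - j0.02347 A = 0.02352∠-86.1° A.
Step 6 — Complex power: S = V·I* = 0.281 + j0.02624 VA.
Step 7 — Real power: P = Re(S) = 0.281 W.
Step 8 — Reactive power: Q = Im(S) = 0.02624 VAR.
Step 9 — Apparent power: |S| = 0.2822 VA.
Step 10 — Power factor: PF = P/|S| = 0.9957 (lagging).

(a) P = 0.281 W  (b) Q = 0.02624 VAR  (c) S = 0.2822 VA  (d) PF = 0.9957 (lagging)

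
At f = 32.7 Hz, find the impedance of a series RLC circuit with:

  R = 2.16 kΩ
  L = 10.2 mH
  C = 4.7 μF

Step 1 — Angular frequency: ω = 2π·f = 2π·32.7 = 205.5 rad/s.
Step 2 — Component impedances:
  R: Z = R = 2160 Ω
  L: Z = jωL = j·205.5·0.0102 = 0 + j2.096 Ω
  C: Z = 1/(jωC) = -j/(ω·C) = 0 - j1036 Ω
Step 3 — Series combination: Z_total = R + L + C = 2160 - j1033 Ω = 2395∠-25.6° Ω.

Z = 2160 - j1033 Ω = 2395∠-25.6° Ω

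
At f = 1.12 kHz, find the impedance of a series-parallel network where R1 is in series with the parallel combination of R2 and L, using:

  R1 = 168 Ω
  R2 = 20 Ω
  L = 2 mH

Step 1 — Angular frequency: ω = 2π·f = 2π·1120 = 7037 rad/s.
Step 2 — Component impedances:
  R1: Z = R = 168 Ω
  R2: Z = R = 20 Ω
  L: Z = jωL = j·7037·0.002 = 0 + j14.07 Ω
Step 3 — Parallel branch: R2 || L = 1/(1/R2 + 1/L) = 6.624 + j9.413 Ω.
Step 4 — Series with R1: Z_total = R1 + (R2 || L) = 174.6 + j9.413 Ω = 174.9∠3.1° Ω.

Z = 174.6 + j9.413 Ω = 174.9∠3.1° Ω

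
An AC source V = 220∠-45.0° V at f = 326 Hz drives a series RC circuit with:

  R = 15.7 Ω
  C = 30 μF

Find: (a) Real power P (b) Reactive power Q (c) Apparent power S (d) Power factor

Step 1 — Angular frequency: ω = 2π·f = 2π·326 = 2048 rad/s.
Step 2 — Component impedances:
  R: Z = R = 15.7 Ω
  C: Z = 1/(jωC) = -j/(ω·C) = 0 - j16.27 Ω
Step 3 — Series combination: Z_total = R + C = 15.7 - j16.27 Ω = 22.61∠-46.0° Ω.
Step 4 — Source phasor: V = 220∠-45.0° V = 155.6 - j155.6 V.
Step 5 — Current: I = V / Z = 9.728 + j0.1745 A = 9.729∠1.0° A.
Step 6 — Complex power: S = V·I* = 1486 - j1540 VA.
Step 7 — Real power: P = Re(S) = 1486 W.
Step 8 — Reactive power: Q = Im(S) = -1540 VAR.
Step 9 — Apparent power: |S| = 2140 VA.
Step 10 — Power factor: PF = P/|S| = 0.6943 (leading).

(a) P = 1486 W  (b) Q = -1540 VAR  (c) S = 2140 VA  (d) PF = 0.6943 (leading)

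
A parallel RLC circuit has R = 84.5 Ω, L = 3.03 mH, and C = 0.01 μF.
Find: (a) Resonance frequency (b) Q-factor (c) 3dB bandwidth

Step 1 — Resonance: ω₀ = 1/√(LC) = 1/√(0.00303·1e-08) = 1.817e+05 rad/s.
Step 2 — f₀ = ω₀/(2π) = 2.891e+04 Hz.
Step 3 — Parallel Q: Q = R/(ω₀L) = 84.5/(1.817e+05·0.00303) = 0.1535.
Step 4 — Bandwidth: Δω = ω₀/Q = 1.183e+06 rad/s; BW = Δω/(2π) = 1.883e+05 Hz.

(a) f₀ = 2.891e+04 Hz  (b) Q = 0.1535  (c) BW = 1.883e+05 Hz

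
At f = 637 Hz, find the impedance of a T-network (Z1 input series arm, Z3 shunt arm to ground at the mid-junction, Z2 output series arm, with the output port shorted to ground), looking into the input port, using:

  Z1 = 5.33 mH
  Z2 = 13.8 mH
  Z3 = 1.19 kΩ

Step 1 — Angular frequency: ω = 2π·f = 2π·637 = 4002 rad/s.
Step 2 — Component impedances:
  Z1: Z = jωL = j·4002·0.00533 = 0 + j21.33 Ω
  Z2: Z = jωL = j·4002·0.0138 = 0 + j55.23 Ω
  Z3: Z = R = 1190 Ω
Step 3 — With the output port shorted to ground, the output series arm Z2 runs from the junction to ground; the shunt arm Z3 also runs from the junction to ground. They appear in parallel: Z3 || Z2 = 2.558 + j55.11 Ω.
Step 4 — Series with input arm Z1: Z_in = Z1 + (Z3 || Z2) = 2.558 + j76.45 Ω = 76.49∠88.1° Ω.

Z = 2.558 + j76.45 Ω = 76.49∠88.1° Ω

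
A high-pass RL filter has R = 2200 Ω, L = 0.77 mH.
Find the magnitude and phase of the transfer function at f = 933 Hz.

Step 1 — Angular frequency: ω = 2π·933 = 5862 rad/s.
Step 2 — Transfer function: H(jω) = jωL/(R + jωL).
Step 3 — Numerator jωL = j·4.514; denominator R + jωL = 2200 + j4.514.
Step 4 — H = 4.21e-06 + j0.002052.
Step 5 — Magnitude: |H| = 0.002052 (-53.8 dB); phase: φ = 89.9°.

|H| = 0.002052 (-53.8 dB), φ = 89.9°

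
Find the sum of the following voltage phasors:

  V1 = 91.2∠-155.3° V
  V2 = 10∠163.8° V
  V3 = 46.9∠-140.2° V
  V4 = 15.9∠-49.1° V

Step 1 — Convert each phasor to rectangular form:
  V1 = 91.2·(cos(-155.3°) + j·sin(-155.3°)) = -82.86 - j38.11 V
  V2 = 10·(cos(163.8°) + j·sin(163.8°)) = -9.603 + j2.79 V
  V3 = 46.9·(cos(-140.2°) + j·sin(-140.2°)) = -36.03 - j30.02 V
  V4 = 15.9·(cos(-49.1°) + j·sin(-49.1°)) = 10.41 - j12.02 V
Step 2 — Sum components: V_total = -118.1 - j77.36 V.
Step 3 — Convert to polar: |V_total| = 141.2 V, ∠V_total = -146.8°.

V_total = 141.2∠-146.8° V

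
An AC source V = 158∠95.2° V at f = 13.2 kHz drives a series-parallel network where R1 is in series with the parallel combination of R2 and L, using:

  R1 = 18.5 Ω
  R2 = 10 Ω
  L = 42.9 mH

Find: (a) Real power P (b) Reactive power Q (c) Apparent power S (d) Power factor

Step 1 — Angular frequency: ω = 2π·f = 2π·1.32e+04 = 8.294e+04 rad/s.
Step 2 — Component impedances:
  R1: Z = R = 18.5 Ω
  R2: Z = R = 10 Ω
  L: Z = jωL = j·8.294e+04·0.0429 = 0 + j3558 Ω
Step 3 — Parallel branch: R2 || L = 1/(1/R2 + 1/L) = 10 + j0.02811 Ω.
Step 4 — Series with R1: Z_total = R1 + (R2 || L) = 28.5 + j0.02811 Ω = 28.5∠0.1° Ω.
Step 5 — Source phasor: V = 158∠95.2° V = -14.32 + j157.3 V.
Step 6 — Current: I = V / Z = -0.497 + j5.522 A = 5.544∠95.1° A.
Step 7 — Complex power: S = V·I* = 875.9 + j0.8638 VA.
Step 8 — Real power: P = Re(S) = 875.9 W.
Step 9 — Reactive power: Q = Im(S) = 0.8638 VAR.
Step 10 — Apparent power: |S| = 875.9 VA.
Step 11 — Power factor: PF = P/|S| = 1 (lagging).

(a) P = 875.9 W  (b) Q = 0.8638 VAR  (c) S = 875.9 VA  (d) PF = 1 (lagging)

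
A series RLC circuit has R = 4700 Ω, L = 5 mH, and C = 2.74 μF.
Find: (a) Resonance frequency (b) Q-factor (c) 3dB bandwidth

Step 1 — Resonance: ω₀ = 1/√(LC) = 1/√(0.005·2.74e-06) = 8544 rad/s.
Step 2 — f₀ = ω₀/(2π) = 1360 Hz.
Step 3 — Series Q: Q = ω₀L/R = 8544·0.005/4700 = 0.009089.
Step 4 — Bandwidth: Δω = ω₀/Q = 9.4e+05 rad/s; BW = Δω/(2π) = 1.496e+05 Hz.

(a) f₀ = 1360 Hz  (b) Q = 0.009089  (c) BW = 1.496e+05 Hz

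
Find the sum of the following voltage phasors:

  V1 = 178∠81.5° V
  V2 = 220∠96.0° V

Step 1 — Convert each phasor to rectangular form:
  V1 = 178·(cos(81.5°) + j·sin(81.5°)) = 26.31 + j176 V
  V2 = 220·(cos(96.0°) + j·sin(96.0°)) = -23 + j218.8 V
Step 2 — Sum components: V_total = 3.314 + j394.8 V.
Step 3 — Convert to polar: |V_total| = 394.9 V, ∠V_total = 89.5°.

V_total = 394.9∠89.5° V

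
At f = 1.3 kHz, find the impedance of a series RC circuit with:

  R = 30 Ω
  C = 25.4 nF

Step 1 — Angular frequency: ω = 2π·f = 2π·1300 = 8168 rad/s.
Step 2 — Component impedances:
  R: Z = R = 30 Ω
  C: Z = 1/(jωC) = -j/(ω·C) = 0 - j4820 Ω
Step 3 — Series combination: Z_total = R + C = 30 - j4820 Ω = 4820∠-89.6° Ω.

Z = 30 - j4820 Ω = 4820∠-89.6° Ω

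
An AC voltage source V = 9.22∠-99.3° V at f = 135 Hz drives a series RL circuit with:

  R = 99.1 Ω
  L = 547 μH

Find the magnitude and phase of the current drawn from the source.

Step 1 — Angular frequency: ω = 2π·f = 2π·135 = 848.2 rad/s.
Step 2 — Component impedances:
  R: Z = R = 99.1 Ω
  L: Z = jωL = j·848.2·0.000547 = 0 + j0.464 Ω
Step 3 — Series combination: Z_total = R + L = 99.1 + j0.464 Ω = 99.1∠0.3° Ω.
Step 4 — Source phasor: V = 9.22∠-99.3° V = -1.49 - j9.099 V.
Step 5 — Ohm's law: I = V / Z_total = (-1.49 - j9.099) / (99.1 + j0.464) = -0.01546 - j0.09174 A.
Step 6 — Convert to polar: |I| = 0.09304 A, ∠I = -99.6°.

I = 0.09304∠-99.6° A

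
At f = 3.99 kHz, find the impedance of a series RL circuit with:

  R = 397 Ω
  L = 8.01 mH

Step 1 — Angular frequency: ω = 2π·f = 2π·3990 = 2.507e+04 rad/s.
Step 2 — Component impedances:
  R: Z = R = 397 Ω
  L: Z = jωL = j·2.507e+04·0.00801 = 0 + j200.8 Ω
Step 3 — Series combination: Z_total = R + L = 397 + j200.8 Ω = 444.9∠26.8° Ω.

Z = 397 + j200.8 Ω = 444.9∠26.8° Ω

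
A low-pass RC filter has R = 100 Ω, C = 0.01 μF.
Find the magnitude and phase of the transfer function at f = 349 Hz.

Step 1 — Angular frequency: ω = 2π·349 = 2193 rad/s.
Step 2 — Transfer function: H(jω) = 1/(1 + jωRC).
Step 3 — Denominator: 1 + jωRC = 1 + j·2193·100·1e-08 = 1 + j0.002193.
Step 4 — H = 1 - j0.002193.
Step 5 — Magnitude: |H| = 1 (-0.0 dB); phase: φ = -0.1°.

|H| = 1 (-0.0 dB), φ = -0.1°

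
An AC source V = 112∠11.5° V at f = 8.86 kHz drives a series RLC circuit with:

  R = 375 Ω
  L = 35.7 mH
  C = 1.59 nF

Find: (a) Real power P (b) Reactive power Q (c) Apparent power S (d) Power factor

Step 1 — Angular frequency: ω = 2π·f = 2π·8860 = 5.567e+04 rad/s.
Step 2 — Component impedances:
  R: Z = R = 375 Ω
  L: Z = jωL = j·5.567e+04·0.0357 = 0 + j1987 Ω
  C: Z = 1/(jωC) = -j/(ω·C) = 0 - j1.13e+04 Ω
Step 3 — Series combination: Z_total = R + L + C = 375 - j9310 Ω = 9318∠-87.7° Ω.
Step 4 — Source phasor: V = 112∠11.5° V = 109.8 + j22.33 V.
Step 5 — Current: I = V / Z = -0.00192 + j0.01187 A = 0.01202∠99.2° A.
Step 6 — Complex power: S = V·I* = 0.05418 - j1.345 VA.
Step 7 — Real power: P = Re(S) = 0.05418 W.
Step 8 — Reactive power: Q = Im(S) = -1.345 VAR.
Step 9 — Apparent power: |S| = 1.346 VA.
Step 10 — Power factor: PF = P/|S| = 0.04025 (leading).

(a) P = 0.05418 W  (b) Q = -1.345 VAR  (c) S = 1.346 VA  (d) PF = 0.04025 (leading)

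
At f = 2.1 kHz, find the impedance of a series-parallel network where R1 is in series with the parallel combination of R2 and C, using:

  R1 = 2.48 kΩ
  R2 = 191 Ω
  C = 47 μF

Step 1 — Angular frequency: ω = 2π·f = 2π·2100 = 1.319e+04 rad/s.
Step 2 — Component impedances:
  R1: Z = R = 2480 Ω
  R2: Z = R = 191 Ω
  C: Z = 1/(jωC) = -j/(ω·C) = 0 - j1.613 Ω
Step 3 — Parallel branch: R2 || C = 1/(1/R2 + 1/C) = 0.01361 - j1.612 Ω.
Step 4 — Series with R1: Z_total = R1 + (R2 || C) = 2480 - j1.612 Ω = 2480∠-0.0° Ω.

Z = 2480 - j1.612 Ω = 2480∠-0.0° Ω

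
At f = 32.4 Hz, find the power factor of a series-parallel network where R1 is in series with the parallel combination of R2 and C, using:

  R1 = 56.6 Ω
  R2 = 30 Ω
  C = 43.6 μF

Step 1 — Angular frequency: ω = 2π·f = 2π·32.4 = 203.6 rad/s.
Step 2 — Component impedances:
  R1: Z = R = 56.6 Ω
  R2: Z = R = 30 Ω
  C: Z = 1/(jωC) = -j/(ω·C) = 0 - j112.7 Ω
Step 3 — Parallel branch: R2 || C = 1/(1/R2 + 1/C) = 28.01 - j7.459 Ω.
Step 4 — Series with R1: Z_total = R1 + (R2 || C) = 84.61 - j7.459 Ω = 84.94∠-5.0° Ω.
Step 5 — Power factor: PF = cos(φ) = Re(Z)/|Z| = 84.61/84.94 = 0.9961.
Step 6 — Type: Im(Z) = -7.459 ⇒ leading (phase φ = -5.0°).

PF = 0.9961 (leading, φ = -5.0°)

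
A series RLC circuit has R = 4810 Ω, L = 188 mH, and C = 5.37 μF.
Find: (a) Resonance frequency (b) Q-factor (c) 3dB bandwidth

Step 1 — Resonance condition Im(Z)=0 gives ω₀ = 1/√(LC).
Step 2 — ω₀ = 1/√(0.188·5.37e-06) = 995.3 rad/s.
Step 3 — f₀ = ω₀/(2π) = 158.4 Hz.
Step 4 — Series Q: Q = ω₀L/R = 995.3·0.188/4810 = 0.0389.
Step 5 — 3dB bandwidth: Δω = ω₀/Q = 2.559e+04 rad/s; BW = Δω/(2π) = 4072 Hz.

(a) f₀ = 158.4 Hz  (b) Q = 0.0389  (c) BW = 4072 Hz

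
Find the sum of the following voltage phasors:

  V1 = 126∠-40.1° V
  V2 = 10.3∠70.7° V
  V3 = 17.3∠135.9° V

Step 1 — Convert each phasor to rectangular form:
  V1 = 126·(cos(-40.1°) + j·sin(-40.1°)) = 96.38 - j81.16 V
  V2 = 10.3·(cos(70.7°) + j·sin(70.7°)) = 3.404 + j9.721 V
  V3 = 17.3·(cos(135.9°) + j·sin(135.9°)) = -12.42 + j12.04 V
Step 2 — Sum components: V_total = 87.36 - j59.4 V.
Step 3 — Convert to polar: |V_total| = 105.6 V, ∠V_total = -34.2°.

V_total = 105.6∠-34.2° V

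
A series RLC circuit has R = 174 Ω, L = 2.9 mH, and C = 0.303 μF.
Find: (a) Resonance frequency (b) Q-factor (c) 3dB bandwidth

Step 1 — Resonance condition Im(Z)=0 gives ω₀ = 1/√(LC).
Step 2 — ω₀ = 1/√(0.0029·3.03e-07) = 3.373e+04 rad/s.
Step 3 — f₀ = ω₀/(2π) = 5369 Hz.
Step 4 — Series Q: Q = ω₀L/R = 3.373e+04·0.0029/174 = 0.5622.
Step 5 — 3dB bandwidth: Δω = ω₀/Q = 6e+04 rad/s; BW = Δω/(2π) = 9549 Hz.

(a) f₀ = 5369 Hz  (b) Q = 0.5622  (c) BW = 9549 Hz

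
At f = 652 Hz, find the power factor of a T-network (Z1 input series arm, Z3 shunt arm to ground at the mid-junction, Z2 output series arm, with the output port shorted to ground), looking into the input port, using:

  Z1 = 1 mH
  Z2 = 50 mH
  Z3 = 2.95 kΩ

Step 1 — Angular frequency: ω = 2π·f = 2π·652 = 4097 rad/s.
Step 2 — Component impedances:
  Z1: Z = jωL = j·4097·0.001 = 0 + j4.097 Ω
  Z2: Z = jωL = j·4097·0.05 = 0 + j204.8 Ω
  Z3: Z = R = 2950 Ω
Step 3 — With the output port shorted to ground, the output series arm Z2 runs from the junction to ground; the shunt arm Z3 also runs from the junction to ground. They appear in parallel: Z3 || Z2 = 14.15 + j203.8 Ω.
Step 4 — Series with input arm Z1: Z_in = Z1 + (Z3 || Z2) = 14.15 + j207.9 Ω = 208.4∠86.1° Ω.
Step 5 — Power factor: PF = cos(φ) = Re(Z)/|Z| = 14.154/208.43 = 0.06791.
Step 6 — Type: Im(Z) = 207.9 ⇒ lagging (phase φ = 86.1°).

PF = 0.06791 (lagging, φ = 86.1°)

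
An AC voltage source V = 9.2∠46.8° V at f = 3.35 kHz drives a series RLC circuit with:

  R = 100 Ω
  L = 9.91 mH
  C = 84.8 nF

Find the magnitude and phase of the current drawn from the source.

Step 1 — Angular frequency: ω = 2π·f = 2π·3350 = 2.105e+04 rad/s.
Step 2 — Component impedances:
  R: Z = R = 100 Ω
  L: Z = jωL = j·2.105e+04·0.00991 = 0 + j208.6 Ω
  C: Z = 1/(jωC) = -j/(ω·C) = 0 - j560.2 Ω
Step 3 — Series combination: Z_total = R + L + C = 100 - j351.7 Ω = 365.6∠-74.1° Ω.
Step 4 — Source phasor: V = 9.2∠46.8° V = 6.298 + j6.707 V.
Step 5 — Ohm's law: I = V / Z_total = (6.298 + j6.707) / (100 - j351.7) = -0.01293 + j0.02159 A.
Step 6 — Convert to polar: |I| = 0.02516 A, ∠I = 120.9°.

I = 0.02516∠120.9° A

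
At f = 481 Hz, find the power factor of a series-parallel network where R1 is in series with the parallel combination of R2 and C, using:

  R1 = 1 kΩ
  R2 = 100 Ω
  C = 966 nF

Step 1 — Angular frequency: ω = 2π·f = 2π·481 = 3022 rad/s.
Step 2 — Component impedances:
  R1: Z = R = 1000 Ω
  R2: Z = R = 100 Ω
  C: Z = 1/(jωC) = -j/(ω·C) = 0 - j342.5 Ω
Step 3 — Parallel branch: R2 || C = 1/(1/R2 + 1/C) = 92.15 - j26.9 Ω.
Step 4 — Series with R1: Z_total = R1 + (R2 || C) = 1092 - j26.9 Ω = 1092∠-1.4° Ω.
Step 5 — Power factor: PF = cos(φ) = Re(Z)/|Z| = 1092.15/1092.48 = 0.9997.
Step 6 — Type: Im(Z) = -26.9 ⇒ leading (phase φ = -1.4°).

PF = 0.9997 (leading, φ = -1.4°)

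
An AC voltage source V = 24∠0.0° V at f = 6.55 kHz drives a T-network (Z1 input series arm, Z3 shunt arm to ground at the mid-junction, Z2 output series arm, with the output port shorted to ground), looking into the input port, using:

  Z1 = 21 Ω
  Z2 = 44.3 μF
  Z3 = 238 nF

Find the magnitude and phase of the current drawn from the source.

Step 1 — Angular frequency: ω = 2π·f = 2π·6550 = 4.115e+04 rad/s.
Step 2 — Component impedances:
  Z1: Z = R = 21 Ω
  Z2: Z = 1/(jωC) = -j/(ω·C) = 0 - j0.5485 Ω
  Z3: Z = 1/(jωC) = -j/(ω·C) = 0 - j102.1 Ω
Step 3 — With the output port shorted to ground, the output series arm Z2 runs from the junction to ground; the shunt arm Z3 also runs from the junction to ground. They appear in parallel: Z3 || Z2 = 0 - j0.5456 Ω.
Step 4 — Series with input arm Z1: Z_in = Z1 + (Z3 || Z2) = 21 - j0.5456 Ω = 21.01∠-1.5° Ω.
Step 5 — Source phasor: V = 24∠0.0° V = 24 V.
Step 6 — Ohm's law: I = V / Z_total = (24) / (21 - j0.5456) = 1.142 + j0.02967 A.
Step 7 — Convert to polar: |I| = 1.142 A, ∠I = 1.5°.

I = 1.142∠1.5° A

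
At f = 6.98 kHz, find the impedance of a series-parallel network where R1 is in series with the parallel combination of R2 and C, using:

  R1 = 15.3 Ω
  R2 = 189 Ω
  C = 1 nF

Step 1 — Angular frequency: ω = 2π·f = 2π·6980 = 4.386e+04 rad/s.
Step 2 — Component impedances:
  R1: Z = R = 15.3 Ω
  R2: Z = R = 189 Ω
  C: Z = 1/(jωC) = -j/(ω·C) = 0 - j2.28e+04 Ω
Step 3 — Parallel branch: R2 || C = 1/(1/R2 + 1/C) = 189 - j1.566 Ω.
Step 4 — Series with R1: Z_total = R1 + (R2 || C) = 204.3 - j1.566 Ω = 204.3∠-0.4° Ω.

Z = 204.3 - j1.566 Ω = 204.3∠-0.4° Ω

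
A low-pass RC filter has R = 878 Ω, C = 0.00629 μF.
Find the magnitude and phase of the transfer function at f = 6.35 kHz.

Step 1 — Angular frequency: ω = 2π·6350 = 3.99e+04 rad/s.
Step 2 — Transfer function: H(jω) = 1/(1 + jωRC).
Step 3 — Denominator: 1 + jωRC = 1 + j·3.99e+04·878·6.29e-09 = 1 + j0.2203.
Step 4 — H = 0.9537 - j0.2101.
Step 5 — Magnitude: |H| = 0.9766 (-0.2 dB); phase: φ = -12.4°.

|H| = 0.9766 (-0.2 dB), φ = -12.4°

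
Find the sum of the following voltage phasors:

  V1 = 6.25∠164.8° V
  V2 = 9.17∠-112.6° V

Step 1 — Convert each phasor to rectangular form:
  V1 = 6.25·(cos(164.8°) + j·sin(164.8°)) = -6.031 + j1.639 V
  V2 = 9.17·(cos(-112.6°) + j·sin(-112.6°)) = -3.524 - j8.466 V
Step 2 — Sum components: V_total = -9.555 - j6.827 V.
Step 3 — Convert to polar: |V_total| = 11.74 V, ∠V_total = -144.5°.

V_total = 11.74∠-144.5° V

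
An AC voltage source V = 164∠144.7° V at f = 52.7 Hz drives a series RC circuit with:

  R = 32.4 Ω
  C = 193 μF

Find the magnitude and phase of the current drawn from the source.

Step 1 — Angular frequency: ω = 2π·f = 2π·52.7 = 331.1 rad/s.
Step 2 — Component impedances:
  R: Z = R = 32.4 Ω
  C: Z = 1/(jωC) = -j/(ω·C) = 0 - j15.65 Ω
Step 3 — Series combination: Z_total = R + C = 32.4 - j15.65 Ω = 35.98∠-25.8° Ω.
Step 4 — Source phasor: V = 164∠144.7° V = -133.8 + j94.77 V.
Step 5 — Ohm's law: I = V / Z_total = (-133.8 + j94.77) / (32.4 - j15.65) = -4.495 + j0.754 A.
Step 6 — Convert to polar: |I| = 4.558 A, ∠I = 170.5°.

I = 4.558∠170.5° A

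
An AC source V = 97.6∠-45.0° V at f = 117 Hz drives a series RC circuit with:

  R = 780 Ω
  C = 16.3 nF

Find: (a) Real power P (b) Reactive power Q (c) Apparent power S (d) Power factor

Step 1 — Angular frequency: ω = 2π·f = 2π·117 = 735.1 rad/s.
Step 2 — Component impedances:
  R: Z = R = 780 Ω
  C: Z = 1/(jωC) = -j/(ω·C) = 0 - j8.345e+04 Ω
Step 3 — Series combination: Z_total = R + C = 780 - j8.345e+04 Ω = 8.346e+04∠-89.5° Ω.
Step 4 — Source phasor: V = 97.6∠-45.0° V = 69.01 - j69.01 V.
Step 5 — Current: I = V / Z = 0.0008346 + j0.0008192 A = 0.001169∠44.5° A.
Step 6 — Complex power: S = V·I* = 0.001067 - j0.1141 VA.
Step 7 — Real power: P = Re(S) = 0.001067 W.
Step 8 — Reactive power: Q = Im(S) = -0.1141 VAR.
Step 9 — Apparent power: |S| = 0.1141 VA.
Step 10 — Power factor: PF = P/|S| = 0.009346 (leading).

(a) P = 0.001067 W  (b) Q = -0.1141 VAR  (c) S = 0.1141 VA  (d) PF = 0.009346 (leading)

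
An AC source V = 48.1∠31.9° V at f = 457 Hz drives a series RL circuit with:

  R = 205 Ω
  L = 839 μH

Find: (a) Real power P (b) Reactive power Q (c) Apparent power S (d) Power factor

Step 1 — Angular frequency: ω = 2π·f = 2π·457 = 2871 rad/s.
Step 2 — Component impedances:
  R: Z = R = 205 Ω
  L: Z = jωL = j·2871·0.000839 = 0 + j2.409 Ω
Step 3 — Series combination: Z_total = R + L = 205 + j2.409 Ω = 205∠0.7° Ω.
Step 4 — Source phasor: V = 48.1∠31.9° V = 40.84 + j25.42 V.
Step 5 — Current: I = V / Z = 0.2006 + j0.1216 A = 0.2346∠31.2° A.
Step 6 — Complex power: S = V·I* = 11.28 + j0.1326 VA.
Step 7 — Real power: P = Re(S) = 11.28 W.
Step 8 — Reactive power: Q = Im(S) = 0.1326 VAR.
Step 9 — Apparent power: |S| = 11.29 VA.
Step 10 — Power factor: PF = P/|S| = 0.9999 (lagging).

(a) P = 11.28 W  (b) Q = 0.1326 VAR  (c) S = 11.29 VA  (d) PF = 0.9999 (lagging)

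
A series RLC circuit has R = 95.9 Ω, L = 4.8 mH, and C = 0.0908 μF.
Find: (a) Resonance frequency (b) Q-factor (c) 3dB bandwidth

Step 1 — Resonance condition Im(Z)=0 gives ω₀ = 1/√(LC).
Step 2 — ω₀ = 1/√(0.0048·9.08e-08) = 4.79e+04 rad/s.
Step 3 — f₀ = ω₀/(2π) = 7624 Hz.
Step 4 — Series Q: Q = ω₀L/R = 4.79e+04·0.0048/95.9 = 2.398.
Step 5 — 3dB bandwidth: Δω = ω₀/Q = 1.998e+04 rad/s; BW = Δω/(2π) = 3180 Hz.

(a) f₀ = 7624 Hz  (b) Q = 2.398  (c) BW = 3180 Hz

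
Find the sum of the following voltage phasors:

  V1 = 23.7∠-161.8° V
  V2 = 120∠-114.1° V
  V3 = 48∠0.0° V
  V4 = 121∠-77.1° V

Step 1 — Convert each phasor to rectangular form:
  V1 = 23.7·(cos(-161.8°) + j·sin(-161.8°)) = -22.51 - j7.402 V
  V2 = 120·(cos(-114.1°) + j·sin(-114.1°)) = -49 - j109.5 V
  V3 = 48·(cos(0.0°) + j·sin(0.0°)) = 48 V
  V4 = 121·(cos(-77.1°) + j·sin(-77.1°)) = 27.01 - j117.9 V
Step 2 — Sum components: V_total = 3.499 - j234.9 V.
Step 3 — Convert to polar: |V_total| = 234.9 V, ∠V_total = -89.1°.

V_total = 234.9∠-89.1° V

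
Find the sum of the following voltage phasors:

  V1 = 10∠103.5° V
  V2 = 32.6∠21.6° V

Step 1 — Convert each phasor to rectangular form:
  V1 = 10·(cos(103.5°) + j·sin(103.5°)) = -2.334 + j9.724 V
  V2 = 32.6·(cos(21.6°) + j·sin(21.6°)) = 30.31 + j12 V
Step 2 — Sum components: V_total = 27.98 + j21.72 V.
Step 3 — Convert to polar: |V_total| = 35.42 V, ∠V_total = 37.8°.

V_total = 35.42∠37.8° V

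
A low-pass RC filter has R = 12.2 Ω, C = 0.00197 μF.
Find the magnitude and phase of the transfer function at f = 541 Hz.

Step 1 — Angular frequency: ω = 2π·541 = 3399 rad/s.
Step 2 — Transfer function: H(jω) = 1/(1 + jωRC).
Step 3 — Denominator: 1 + jωRC = 1 + j·3399·12.2·1.97e-09 = 1 + j8.17e-05.
Step 4 — H = 1 - j8.17e-05.
Step 5 — Magnitude: |H| = 1 (-0.0 dB); phase: φ = -0.0°.

|H| = 1 (-0.0 dB), φ = -0.0°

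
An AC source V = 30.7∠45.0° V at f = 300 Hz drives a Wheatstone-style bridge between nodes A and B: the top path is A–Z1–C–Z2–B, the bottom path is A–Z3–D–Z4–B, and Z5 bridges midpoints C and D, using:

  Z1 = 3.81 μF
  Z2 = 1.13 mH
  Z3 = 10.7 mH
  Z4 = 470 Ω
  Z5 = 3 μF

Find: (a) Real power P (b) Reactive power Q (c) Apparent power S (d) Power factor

Step 1 — Angular frequency: ω = 2π·f = 2π·300 = 1885 rad/s.
Step 2 — Component impedances:
  Z1: Z = 1/(jωC) = -j/(ω·C) = 0 - j139.2 Ω
  Z2: Z = jωL = j·1885·0.00113 = 0 + j2.13 Ω
  Z3: Z = jωL = j·1885·0.0107 = 0 + j20.17 Ω
  Z4: Z = R = 470 Ω
  Z5: Z = 1/(jωC) = -j/(ω·C) = 0 - j176.8 Ω
Step 3 — Bridge requires nodal analysis (the Z5 bridge couples midpoints C and D, so the two paths cannot be reduced to a simple series/parallel combination). Setting node B to ground and injecting 1 A at node A, the 3-node admittance system at A, C, D solves to V_A = Z_AB = 13.69 - j69.58 Ω = 70.92∠-78.9° Ω.
Step 4 — Source phasor: V = 30.7∠45.0° V = 21.71 + j21.71 V.
Step 5 — Current: I = V / Z = -0.2412 + j0.3595 A = 0.4329∠123.9° A.
Step 6 — Complex power: S = V·I* = 2.566 - j13.04 VA.
Step 7 — Real power: P = Re(S) = 2.566 W.
Step 8 — Reactive power: Q = Im(S) = -13.04 VAR.
Step 9 — Apparent power: |S| = 13.29 VA.
Step 10 — Power factor: PF = P/|S| = 0.1931 (leading).

(a) P = 2.566 W  (b) Q = -13.04 VAR  (c) S = 13.29 VA  (d) PF = 0.1931 (leading)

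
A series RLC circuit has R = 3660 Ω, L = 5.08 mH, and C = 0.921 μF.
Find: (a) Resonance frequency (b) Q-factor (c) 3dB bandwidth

Step 1 — Resonance: ω₀ = 1/√(LC) = 1/√(0.00508·9.21e-07) = 1.462e+04 rad/s.
Step 2 — f₀ = ω₀/(2π) = 2327 Hz.
Step 3 — Series Q: Q = ω₀L/R = 1.462e+04·0.00508/3660 = 0.02029.
Step 4 — Bandwidth: Δω = ω₀/Q = 7.205e+05 rad/s; BW = Δω/(2π) = 1.147e+05 Hz.

(a) f₀ = 2327 Hz  (b) Q = 0.02029  (c) BW = 1.147e+05 Hz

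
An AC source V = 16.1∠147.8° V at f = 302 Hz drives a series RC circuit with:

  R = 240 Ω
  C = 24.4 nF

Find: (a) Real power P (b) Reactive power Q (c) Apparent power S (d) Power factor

Step 1 — Angular frequency: ω = 2π·f = 2π·302 = 1898 rad/s.
Step 2 — Component impedances:
  R: Z = R = 240 Ω
  C: Z = 1/(jωC) = -j/(ω·C) = 0 - j2.16e+04 Ω
Step 3 — Series combination: Z_total = R + C = 240 - j2.16e+04 Ω = 2.16e+04∠-89.4° Ω.
Step 4 — Source phasor: V = 16.1∠147.8° V = -13.62 + j8.579 V.
Step 5 — Current: I = V / Z = -0.0004042 - j0.0006263 A = 0.0007454∠-122.8° A.
Step 6 — Complex power: S = V·I* = 0.0001333 - j0.012 VA.
Step 7 — Real power: P = Re(S) = 0.0001333 W.
Step 8 — Reactive power: Q = Im(S) = -0.012 VAR.
Step 9 — Apparent power: |S| = 0.012 VA.
Step 10 — Power factor: PF = P/|S| = 0.01111 (leading).

(a) P = 0.0001333 W  (b) Q = -0.012 VAR  (c) S = 0.012 VA  (d) PF = 0.01111 (leading)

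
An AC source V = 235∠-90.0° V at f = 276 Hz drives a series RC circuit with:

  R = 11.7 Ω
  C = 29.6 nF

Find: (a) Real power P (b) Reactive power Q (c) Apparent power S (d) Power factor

Step 1 — Angular frequency: ω = 2π·f = 2π·276 = 1734 rad/s.
Step 2 — Component impedances:
  R: Z = R = 11.7 Ω
  C: Z = 1/(jωC) = -j/(ω·C) = 0 - j1.948e+04 Ω
Step 3 — Series combination: Z_total = R + C = 11.7 - j1.948e+04 Ω = 1.948e+04∠-90.0° Ω.
Step 4 — Source phasor: V = 235∠-90.0° V = 0 - j235 V.
Step 5 — Current: I = V / Z = 0.01206 - j7.245e-06 A = 0.01206∠-0.0° A.
Step 6 — Complex power: S = V·I* = 0.001702 - j2.835 VA.
Step 7 — Real power: P = Re(S) = 0.001702 W.
Step 8 — Reactive power: Q = Im(S) = -2.835 VAR.
Step 9 — Apparent power: |S| = 2.835 VA.
Step 10 — Power factor: PF = P/|S| = 0.0006006 (leading).

(a) P = 0.001702 W  (b) Q = -2.835 VAR  (c) S = 2.835 VA  (d) PF = 0.0006006 (leading)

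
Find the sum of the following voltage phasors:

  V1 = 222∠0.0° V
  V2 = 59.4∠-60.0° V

Step 1 — Convert each phasor to rectangular form:
  V1 = 222·(cos(0.0°) + j·sin(0.0°)) = 222 V
  V2 = 59.4·(cos(-60.0°) + j·sin(-60.0°)) = 29.7 - j51.44 V
Step 2 — Sum components: V_total = 251.7 - j51.44 V.
Step 3 — Convert to polar: |V_total| = 256.9 V, ∠V_total = -11.6°.

V_total = 256.9∠-11.6° V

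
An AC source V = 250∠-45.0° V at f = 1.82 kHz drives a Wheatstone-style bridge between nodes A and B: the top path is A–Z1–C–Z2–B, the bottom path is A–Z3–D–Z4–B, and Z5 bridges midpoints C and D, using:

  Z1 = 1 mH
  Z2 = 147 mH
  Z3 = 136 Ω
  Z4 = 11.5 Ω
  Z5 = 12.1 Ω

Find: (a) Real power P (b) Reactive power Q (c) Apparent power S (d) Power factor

Step 1 — Angular frequency: ω = 2π·f = 2π·1820 = 1.144e+04 rad/s.
Step 2 — Component impedances:
  Z1: Z = jωL = j·1.144e+04·0.001 = 0 + j11.44 Ω
  Z2: Z = jωL = j·1.144e+04·0.147 = 0 + j1681 Ω
  Z3: Z = R = 136 Ω
  Z4: Z = R = 11.5 Ω
  Z5: Z = R = 12.1 Ω
Step 3 — Bridge requires nodal analysis (the Z5 bridge couples midpoints C and D, so the two paths cannot be reduced to a simple series/parallel combination). Setting node B to ground and injecting 1 A at node A, the 3-node admittance system at A, C, D solves to V_A = Z_AB = 23.37 + j9.888 Ω = 25.38∠22.9° Ω.
Step 4 — Source phasor: V = 250∠-45.0° V = 176.8 - j176.8 V.
Step 5 — Current: I = V / Z = 3.701 - j9.13 A = 9.852∠-67.9° A.
Step 6 — Complex power: S = V·I* = 2268 + j959.7 VA.
Step 7 — Real power: P = Re(S) = 2268 W.
Step 8 — Reactive power: Q = Im(S) = 959.7 VAR.
Step 9 — Apparent power: |S| = 2463 VA.
Step 10 — Power factor: PF = P/|S| = 0.921 (lagging).

(a) P = 2268 W  (b) Q = 959.7 VAR  (c) S = 2463 VA  (d) PF = 0.921 (lagging)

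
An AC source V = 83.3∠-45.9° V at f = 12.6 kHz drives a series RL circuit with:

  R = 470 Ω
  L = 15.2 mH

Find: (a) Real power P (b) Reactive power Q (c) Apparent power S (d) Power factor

Step 1 — Angular frequency: ω = 2π·f = 2π·1.26e+04 = 7.917e+04 rad/s.
Step 2 — Component impedances:
  R: Z = R = 470 Ω
  L: Z = jωL = j·7.917e+04·0.0152 = 0 + j1203 Ω
Step 3 — Series combination: Z_total = R + L = 470 + j1203 Ω = 1292∠68.7° Ω.
Step 4 — Source phasor: V = 83.3∠-45.9° V = 57.97 - j59.82 V.
Step 5 — Current: I = V / Z = -0.02681 - j0.05864 A = 0.06448∠-114.6° A.
Step 6 — Complex power: S = V·I* = 1.954 + j5.003 VA.
Step 7 — Real power: P = Re(S) = 1.954 W.
Step 8 — Reactive power: Q = Im(S) = 5.003 VAR.
Step 9 — Apparent power: |S| = 5.371 VA.
Step 10 — Power factor: PF = P/|S| = 0.3638 (lagging).

(a) P = 1.954 W  (b) Q = 5.003 VAR  (c) S = 5.371 VA  (d) PF = 0.3638 (lagging)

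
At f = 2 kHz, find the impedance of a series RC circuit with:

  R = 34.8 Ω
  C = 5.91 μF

Step 1 — Angular frequency: ω = 2π·f = 2π·2000 = 1.257e+04 rad/s.
Step 2 — Component impedances:
  R: Z = R = 34.8 Ω
  C: Z = 1/(jωC) = -j/(ω·C) = 0 - j13.46 Ω
Step 3 — Series combination: Z_total = R + C = 34.8 - j13.46 Ω = 37.31∠-21.2° Ω.

Z = 34.8 - j13.46 Ω = 37.31∠-21.2° Ω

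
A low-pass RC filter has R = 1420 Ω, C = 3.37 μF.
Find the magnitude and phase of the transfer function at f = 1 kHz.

Step 1 — Angular frequency: ω = 2π·1000 = 6283 rad/s.
Step 2 — Transfer function: H(jω) = 1/(1 + jωRC).
Step 3 — Denominator: 1 + jωRC = 1 + j·6283·1420·3.37e-06 = 1 + j30.07.
Step 4 — H = 0.001105 - j0.03322.
Step 5 — Magnitude: |H| = 0.03324 (-29.6 dB); phase: φ = -88.1°.

|H| = 0.03324 (-29.6 dB), φ = -88.1°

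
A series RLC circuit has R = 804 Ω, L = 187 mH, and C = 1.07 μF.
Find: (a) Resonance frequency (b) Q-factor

Step 1 — Resonance condition Im(Z)=0 gives ω₀ = 1/√(LC).
Step 2 — ω₀ = 1/√(0.187·1.07e-06) = 2236 rad/s.
Step 3 — f₀ = ω₀/(2π) = 355.8 Hz.
Step 4 — Series Q: Q = ω₀L/R = 2236·0.187/804 = 0.52.

(a) f₀ = 355.8 Hz  (b) Q = 0.52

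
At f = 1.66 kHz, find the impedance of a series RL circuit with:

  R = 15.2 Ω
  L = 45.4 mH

Step 1 — Angular frequency: ω = 2π·f = 2π·1660 = 1.043e+04 rad/s.
Step 2 — Component impedances:
  R: Z = R = 15.2 Ω
  L: Z = jωL = j·1.043e+04·0.0454 = 0 + j473.5 Ω
Step 3 — Series combination: Z_total = R + L = 15.2 + j473.5 Ω = 473.8∠88.2° Ω.

Z = 15.2 + j473.5 Ω = 473.8∠88.2° Ω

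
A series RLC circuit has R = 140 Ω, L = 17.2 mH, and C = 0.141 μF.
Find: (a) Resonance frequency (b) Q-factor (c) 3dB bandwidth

Step 1 — Resonance condition Im(Z)=0 gives ω₀ = 1/√(LC).
Step 2 — ω₀ = 1/√(0.0172·1.41e-07) = 2.031e+04 rad/s.
Step 3 — f₀ = ω₀/(2π) = 3232 Hz.
Step 4 — Series Q: Q = ω₀L/R = 2.031e+04·0.0172/140 = 2.495.
Step 5 — 3dB bandwidth: Δω = ω₀/Q = 8140 rad/s; BW = Δω/(2π) = 1295 Hz.

(a) f₀ = 3232 Hz  (b) Q = 2.495  (c) BW = 1295 Hz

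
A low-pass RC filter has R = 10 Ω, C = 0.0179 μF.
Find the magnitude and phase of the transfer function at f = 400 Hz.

Step 1 — Angular frequency: ω = 2π·400 = 2513 rad/s.
Step 2 — Transfer function: H(jω) = 1/(1 + jωRC).
Step 3 — Denominator: 1 + jωRC = 1 + j·2513·10·1.79e-08 = 1 + j0.0004499.
Step 4 — H = 1 - j0.0004499.
Step 5 — Magnitude: |H| = 1 (-0.0 dB); phase: φ = -0.0°.

|H| = 1 (-0.0 dB), φ = -0.0°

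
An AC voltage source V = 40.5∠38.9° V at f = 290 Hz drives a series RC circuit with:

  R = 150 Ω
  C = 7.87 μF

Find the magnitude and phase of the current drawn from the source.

Step 1 — Angular frequency: ω = 2π·f = 2π·290 = 1822 rad/s.
Step 2 — Component impedances:
  R: Z = R = 150 Ω
  C: Z = 1/(jωC) = -j/(ω·C) = 0 - j69.73 Ω
Step 3 — Series combination: Z_total = R + C = 150 - j69.73 Ω = 165.4∠-24.9° Ω.
Step 4 — Source phasor: V = 40.5∠38.9° V = 31.52 + j25.43 V.
Step 5 — Ohm's law: I = V / Z_total = (31.52 + j25.43) / (150 - j69.73) = 0.108 + j0.2197 A.
Step 6 — Convert to polar: |I| = 0.2448 A, ∠I = 63.8°.

I = 0.2448∠63.8° A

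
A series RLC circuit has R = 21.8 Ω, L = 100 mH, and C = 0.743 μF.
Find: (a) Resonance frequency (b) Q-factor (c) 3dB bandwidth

Step 1 — Resonance: ω₀ = 1/√(LC) = 1/√(0.1·7.43e-07) = 3669 rad/s.
Step 2 — f₀ = ω₀/(2π) = 583.9 Hz.
Step 3 — Series Q: Q = ω₀L/R = 3669·0.1/21.8 = 16.83.
Step 4 — Bandwidth: Δω = ω₀/Q = 218 rad/s; BW = Δω/(2π) = 34.7 Hz.

(a) f₀ = 583.9 Hz  (b) Q = 16.83  (c) BW = 34.7 Hz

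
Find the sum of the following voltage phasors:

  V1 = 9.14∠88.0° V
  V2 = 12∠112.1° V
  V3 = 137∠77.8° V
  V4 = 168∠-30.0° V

Step 1 — Convert each phasor to rectangular form:
  V1 = 9.14·(cos(88.0°) + j·sin(88.0°)) = 0.319 + j9.134 V
  V2 = 12·(cos(112.1°) + j·sin(112.1°)) = -4.515 + j11.12 V
  V3 = 137·(cos(77.8°) + j·sin(77.8°)) = 28.95 + j133.9 V
  V4 = 168·(cos(-30.0°) + j·sin(-30.0°)) = 145.5 - j84 V
Step 2 — Sum components: V_total = 170.2 + j70.16 V.
Step 3 — Convert to polar: |V_total| = 184.1 V, ∠V_total = 22.4°.

V_total = 184.1∠22.4° V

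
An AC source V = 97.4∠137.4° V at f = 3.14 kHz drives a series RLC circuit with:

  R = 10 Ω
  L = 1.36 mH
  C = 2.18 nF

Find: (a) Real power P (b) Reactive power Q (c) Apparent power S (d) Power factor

Step 1 — Angular frequency: ω = 2π·f = 2π·3140 = 1.973e+04 rad/s.
Step 2 — Component impedances:
  R: Z = R = 10 Ω
  L: Z = jωL = j·1.973e+04·0.00136 = 0 + j26.83 Ω
  C: Z = 1/(jωC) = -j/(ω·C) = 0 - j2.325e+04 Ω
Step 3 — Series combination: Z_total = R + L + C = 10 - j2.322e+04 Ω = 2.322e+04∠-90.0° Ω.
Step 4 — Source phasor: V = 97.4∠137.4° V = -71.7 + j65.93 V.
Step 5 — Current: I = V / Z = -0.00284 - j0.003086 A = 0.004194∠-132.6° A.
Step 6 — Complex power: S = V·I* = 0.0001759 - j0.4085 VA.
Step 7 — Real power: P = Re(S) = 0.0001759 W.
Step 8 — Reactive power: Q = Im(S) = -0.4085 VAR.
Step 9 — Apparent power: |S| = 0.4085 VA.
Step 10 — Power factor: PF = P/|S| = 0.0004306 (leading).

(a) P = 0.0001759 W  (b) Q = -0.4085 VAR  (c) S = 0.4085 VA  (d) PF = 0.0004306 (leading)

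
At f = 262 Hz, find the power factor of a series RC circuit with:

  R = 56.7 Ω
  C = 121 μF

Step 1 — Angular frequency: ω = 2π·f = 2π·262 = 1646 rad/s.
Step 2 — Component impedances:
  R: Z = R = 56.7 Ω
  C: Z = 1/(jωC) = -j/(ω·C) = 0 - j5.02 Ω
Step 3 — Series combination: Z_total = R + C = 56.7 - j5.02 Ω = 56.92∠-5.1° Ω.
Step 4 — Power factor: PF = cos(φ) = Re(Z)/|Z| = 56.7/56.92 = 0.9961.
Step 5 — Type: Im(Z) = -5.02 ⇒ leading (phase φ = -5.1°).

PF = 0.9961 (leading, φ = -5.1°)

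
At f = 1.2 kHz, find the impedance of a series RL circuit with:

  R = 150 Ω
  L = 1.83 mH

Step 1 — Angular frequency: ω = 2π·f = 2π·1200 = 7540 rad/s.
Step 2 — Component impedances:
  R: Z = R = 150 Ω
  L: Z = jωL = j·7540·0.00183 = 0 + j13.8 Ω
Step 3 — Series combination: Z_total = R + L = 150 + j13.8 Ω = 150.6∠5.3° Ω.

Z = 150 + j13.8 Ω = 150.6∠5.3° Ω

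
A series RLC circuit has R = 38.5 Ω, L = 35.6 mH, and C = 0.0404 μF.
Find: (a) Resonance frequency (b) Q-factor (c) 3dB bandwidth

Step 1 — Resonance condition Im(Z)=0 gives ω₀ = 1/√(LC).
Step 2 — ω₀ = 1/√(0.0356·4.04e-08) = 2.637e+04 rad/s.
Step 3 — f₀ = ω₀/(2π) = 4197 Hz.
Step 4 — Series Q: Q = ω₀L/R = 2.637e+04·0.0356/38.5 = 24.38.
Step 5 — 3dB bandwidth: Δω = ω₀/Q = 1081 rad/s; BW = Δω/(2π) = 172.1 Hz.

(a) f₀ = 4197 Hz  (b) Q = 24.38  (c) BW = 172.1 Hz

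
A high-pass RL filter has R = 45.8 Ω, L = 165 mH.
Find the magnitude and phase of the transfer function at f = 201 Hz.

Step 1 — Angular frequency: ω = 2π·201 = 1263 rad/s.
Step 2 — Transfer function: H(jω) = jωL/(R + jωL).
Step 3 — Numerator jωL = j·208.4; denominator R + jωL = 45.8 + j208.4.
Step 4 — H = 0.9539 + j0.2097.
Step 5 — Magnitude: |H| = 0.9767 (-0.2 dB); phase: φ = 12.4°.

|H| = 0.9767 (-0.2 dB), φ = 12.4°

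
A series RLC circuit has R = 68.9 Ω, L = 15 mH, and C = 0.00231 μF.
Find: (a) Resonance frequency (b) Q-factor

Step 1 — Resonance condition Im(Z)=0 gives ω₀ = 1/√(LC).
Step 2 — ω₀ = 1/√(0.015·2.31e-09) = 1.699e+05 rad/s.
Step 3 — f₀ = ω₀/(2π) = 2.704e+04 Hz.
Step 4 — Series Q: Q = ω₀L/R = 1.699e+05·0.015/68.9 = 36.98.

(a) f₀ = 2.704e+04 Hz  (b) Q = 36.98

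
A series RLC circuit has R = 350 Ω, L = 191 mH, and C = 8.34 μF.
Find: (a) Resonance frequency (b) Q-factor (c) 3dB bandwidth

Step 1 — Resonance: ω₀ = 1/√(LC) = 1/√(0.191·8.34e-06) = 792.3 rad/s.
Step 2 — f₀ = ω₀/(2π) = 126.1 Hz.
Step 3 — Series Q: Q = ω₀L/R = 792.3·0.191/350 = 0.4324.
Step 4 — Bandwidth: Δω = ω₀/Q = 1832 rad/s; BW = Δω/(2π) = 291.6 Hz.

(a) f₀ = 126.1 Hz  (b) Q = 0.4324  (c) BW = 291.6 Hz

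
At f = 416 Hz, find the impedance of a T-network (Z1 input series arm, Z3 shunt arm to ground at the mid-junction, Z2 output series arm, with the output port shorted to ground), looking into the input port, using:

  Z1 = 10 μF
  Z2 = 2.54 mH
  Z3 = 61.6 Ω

Step 1 — Angular frequency: ω = 2π·f = 2π·416 = 2614 rad/s.
Step 2 — Component impedances:
  Z1: Z = 1/(jωC) = -j/(ω·C) = 0 - j38.26 Ω
  Z2: Z = jωL = j·2614·0.00254 = 0 + j6.639 Ω
  Z3: Z = R = 61.6 Ω
Step 3 — With the output port shorted to ground, the output series arm Z2 runs from the junction to ground; the shunt arm Z3 also runs from the junction to ground. They appear in parallel: Z3 || Z2 = 0.7073 + j6.563 Ω.
Step 4 — Series with input arm Z1: Z_in = Z1 + (Z3 || Z2) = 0.7073 - j31.7 Ω = 31.7∠-88.7° Ω.

Z = 0.7073 - j31.7 Ω = 31.7∠-88.7° Ω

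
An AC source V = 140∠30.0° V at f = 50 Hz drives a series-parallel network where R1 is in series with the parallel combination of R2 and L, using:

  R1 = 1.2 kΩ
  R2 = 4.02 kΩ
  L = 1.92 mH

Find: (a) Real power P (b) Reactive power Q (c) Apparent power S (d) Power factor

Step 1 — Angular frequency: ω = 2π·f = 2π·50 = 314.2 rad/s.
Step 2 — Component impedances:
  R1: Z = R = 1200 Ω
  R2: Z = R = 4020 Ω
  L: Z = jωL = j·314.2·0.00192 = 0 + j0.6032 Ω
Step 3 — Parallel branch: R2 || L = 1/(1/R2 + 1/L) = 9.051e-05 + j0.6032 Ω.
Step 4 — Series with R1: Z_total = R1 + (R2 || L) = 1200 + j0.6032 Ω = 1200∠0.0° Ω.
Step 5 — Source phasor: V = 140∠30.0° V = 121.2 + j70 V.
Step 6 — Current: I = V / Z = 0.1011 + j0.05828 A = 0.1167∠30.0° A.
Step 7 — Complex power: S = V·I* = 16.33 + j0.00821 VA.
Step 8 — Real power: P = Re(S) = 16.33 W.
Step 9 — Reactive power: Q = Im(S) = 0.00821 VAR.
Step 10 — Apparent power: |S| = 16.33 VA.
Step 11 — Power factor: PF = P/|S| = 1 (lagging).

(a) P = 16.33 W  (b) Q = 0.00821 VAR  (c) S = 16.33 VA  (d) PF = 1 (lagging)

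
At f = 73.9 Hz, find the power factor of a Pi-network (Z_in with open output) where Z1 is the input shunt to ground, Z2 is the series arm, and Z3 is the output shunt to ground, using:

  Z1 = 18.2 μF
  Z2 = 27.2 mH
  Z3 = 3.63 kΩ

Step 1 — Angular frequency: ω = 2π·f = 2π·73.9 = 464.3 rad/s.
Step 2 — Component impedances:
  Z1: Z = 1/(jωC) = -j/(ω·C) = 0 - j118.3 Ω
  Z2: Z = jωL = j·464.3·0.0272 = 0 + j12.63 Ω
  Z3: Z = R = 3630 Ω
Step 3 — With open output, the series arm Z2 and the output shunt Z3 appear in series to ground: Z2 + Z3 = 3630 + j12.63 Ω.
Step 4 — Parallel with input shunt Z1: Z_in = Z1 || (Z2 + Z3) = 3.854 - j118.2 Ω = 118.3∠-88.1° Ω.
Step 5 — Power factor: PF = cos(φ) = Re(Z)/|Z| = 3.854/118.3 = 0.03258.
Step 6 — Type: Im(Z) = -118.2 ⇒ leading (phase φ = -88.1°).

PF = 0.03258 (leading, φ = -88.1°)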